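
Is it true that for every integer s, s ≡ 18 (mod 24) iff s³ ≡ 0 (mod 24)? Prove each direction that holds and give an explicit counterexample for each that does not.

The forward direction holds; the converse fails.

(⇐) This fails: take s = 0. Then 0³ = 0 ≡ 0 (mod 24), yet 0 ≡ 0 (mod 24), not 18.

(⇒) Suppose s ≡ 18 (mod 24). Write s = 24j + 18. Then (24j + 18)³ = 13824j³ + 31104j² + 23328j + 5832 = 24(576j³ + 1296j² + 972j + 243) + 0, so s³ ≡ 0 (mod 24).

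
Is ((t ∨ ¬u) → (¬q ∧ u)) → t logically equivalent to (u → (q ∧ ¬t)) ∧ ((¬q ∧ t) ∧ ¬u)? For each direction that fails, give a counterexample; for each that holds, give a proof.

Only the converse holds.

Forward direction. This fails. Under t = F, q = F, u = F, the left side is true but the right side is false.

Converse. Assume the antecedent. If t is true, ((t ∨ ¬u) → (¬q ∧ u)) → t reduces to true regardless of the other variables. If t is false, the antecedent cannot hold. Either way ((t ∨ ¬u) → (¬q ∧ u)) → t holds.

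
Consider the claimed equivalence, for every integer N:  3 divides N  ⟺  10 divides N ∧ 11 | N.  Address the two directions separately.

[⇒] This fails: take N = 3. Certainly 3 ∣ 3, but 10 ∤ 3.

[⇐] This fails: take N = 110. Both 10 ∣ 110 and 11 ∣ 110, yet 110 is not a multiple of 3 (since 110 = 36·3 + 2), so 3 ∤ 110.

(⇒) fails and (⇐) fails.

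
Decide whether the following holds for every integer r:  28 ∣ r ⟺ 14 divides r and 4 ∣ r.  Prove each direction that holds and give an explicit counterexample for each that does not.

Equivalent; both directions hold.

(←) Suppose 14 ∣ r and 4 ∣ r. Any common multiple of 14 and 4 is a multiple of their lcm; here lcm(14, 4) = 14·4/gcd(14, 4) = 56/2 = 28, so 28 ∣ r.

(→) If 28 ∣ r, write r = 28q. Since 28 = 2·14, r = 14·(2q), so 14 ∣ r; and since 28 = 7·4, r = 4·(7q), so 4 ∣ r.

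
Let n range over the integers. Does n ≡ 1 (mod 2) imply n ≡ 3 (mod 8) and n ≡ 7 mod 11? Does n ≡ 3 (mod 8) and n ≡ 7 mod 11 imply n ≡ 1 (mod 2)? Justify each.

Only the reverse direction holds.

Converse. If n ≡ 3 (mod 8) and n ≡ 7 (mod 11), then by the Chinese remainder theorem n ≡ 51 (mod 88). Since 51 ≡ 1 (mod 2) and 2 ∣ 88, we get n ≡ 1 (mod 2).

Forward direction. This fails: n = 1 gives 1 ≡ 1 (mod 2) but 1 ≡ 1 (mod 8), so the conjunction on the right does not hold.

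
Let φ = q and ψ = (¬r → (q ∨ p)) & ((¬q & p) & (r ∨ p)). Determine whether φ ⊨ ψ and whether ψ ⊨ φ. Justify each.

(⟹) This fails. Under q = T, p = F, r = F, the left side is true but the right side is false.

(⟸) This fails. Under q = F, p = T, r = F, the left side is false but the right side is true.

Neither implication holds.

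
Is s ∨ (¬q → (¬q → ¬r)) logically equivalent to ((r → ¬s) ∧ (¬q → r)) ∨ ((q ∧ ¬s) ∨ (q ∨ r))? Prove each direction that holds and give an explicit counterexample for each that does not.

(⟹) This fails. Under q = F, s = F, r = F, the left side is true but the right side is false.

(⟸) This fails. Under q = F, s = F, r = T, the left side is false but the right side is true.

(⇒) fails and (⇐) fails.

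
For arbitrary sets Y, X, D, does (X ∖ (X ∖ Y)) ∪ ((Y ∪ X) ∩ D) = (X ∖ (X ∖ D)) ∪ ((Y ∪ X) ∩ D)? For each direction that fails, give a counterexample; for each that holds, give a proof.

The sets are not equal: only the reverse inclusion holds.

(⊆) This inclusion fails. Take Y = {1}, X = {1}, D = ∅; then 1 ∈ (X ∖ (X ∖ Y)) ∪ ((Y ∪ X) ∩ D) but 1 ∉ (X ∖ (X ∖ D)) ∪ ((Y ∪ X) ∩ D).

(⊇) Let x ∈ (X ∖ (X ∖ D)) ∪ ((Y ∪ X) ∩ D). Then either x ∈ Y ∩ D and x ∉ X; or x ∈ X ∩ D and x ∉ Y; or x ∈ Y ∩ X ∩ D. In each case x ∈ (X ∖ (X ∖ Y)) ∪ ((Y ∪ X) ∩ D), so (X ∖ (X ∖ D)) ∪ ((Y ∪ X) ∩ D) ⊆ (X ∖ (X ∖ Y)) ∪ ((Y ∪ X) ∩ D).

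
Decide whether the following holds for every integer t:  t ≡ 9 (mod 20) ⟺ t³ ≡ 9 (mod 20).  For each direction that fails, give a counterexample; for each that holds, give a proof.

Both directions hold; the statement is true.

(→) Suppose t ≡ 9 (mod 20). Write t = 20j + 9. Then (20j + 9)³ = 8000j³ + 10800j² + 4860j + 729 = 20(400j³ + 540j² + 243j + 36) + 9, so t³ ≡ 9 (mod 20).

(←) Conversely, suppose t³ ≡ 9 (mod 20). The only residue r in {0, …, 19} with r³ ≡ 9 (mod 20) is r = 9, so t ≡ 9 (mod 20).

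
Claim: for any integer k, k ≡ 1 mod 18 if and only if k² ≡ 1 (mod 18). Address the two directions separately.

(⟸) This fails: take k = 17. Then 17² = 289 ≡ 1 (mod 18), yet 17 ≡ 17 (mod 18), not 1.

(⟹) Suppose k ≡ 1 mod 18. Write k = 18j + 1. Then (18j + 1)² = 324j² + 36j + 1 = 18(18j² + 2j) + 1, so k² ≡ 1 (mod 18).

(⇒) holds; (⇐) fails.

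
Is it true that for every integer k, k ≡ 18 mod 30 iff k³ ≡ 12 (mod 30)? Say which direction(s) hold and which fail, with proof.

Converse. Suppose k³ ≡ 12 (mod 30). The only residue r in {0, …, 29} with r³ ≡ 12 (mod 30) is r = 18, so k ≡ 18 (mod 30).

Forward direction. Suppose k ≡ 18 mod 30. Write k = 30j + 18. Then (30j + 18)³ = 27000j³ + 48600j² + 29160j + 5832 = 30(900j³ + 1620j² + 972j + 194) + 12, so k³ ≡ 12 (mod 30).

Both directions hold.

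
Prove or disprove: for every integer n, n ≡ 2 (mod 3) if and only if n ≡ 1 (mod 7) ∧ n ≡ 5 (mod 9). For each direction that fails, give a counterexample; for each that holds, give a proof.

The forward direction fails; the converse holds.

(⟹) This fails: n = 2 gives 2 ≡ 2 (mod 3) but 2 ≡ 2 (mod 7), so the conjunction on the right does not hold.

(⟸) Conversely, if n ≡ 1 (mod 7) and n ≡ 5 (mod 9), then by the Chinese remainder theorem n ≡ 50 (mod 63). Since 50 ≡ 2 (mod 3) and 3 ∣ 63, we get n ≡ 2 (mod 3).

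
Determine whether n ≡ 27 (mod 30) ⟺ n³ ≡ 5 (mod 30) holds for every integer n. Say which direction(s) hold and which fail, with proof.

(→) This fails: take n = 27. Then 27 ≡ 27 (mod 30), but 27³ = 19683 ≡ 3 (mod 30), not 5.

(←) This fails: take n = 5. Then 5³ = 125 ≡ 5 (mod 30), yet 5 ≡ 5 (mod 30), not 27.

(⇒) fails and (⇐) fails.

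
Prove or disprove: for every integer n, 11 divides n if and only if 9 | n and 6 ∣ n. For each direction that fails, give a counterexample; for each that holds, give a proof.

Neither direction holds.

(⇒) This fails: take n = 11. Certainly 11 ∣ 11, but 9 ∤ 11.

(⇐) This fails: take n = 18. Both 9 ∣ 18 and 6 ∣ 18, yet 18 is not a multiple of 11 (since 18 = 1·11 + 7), so 11 ∤ 18.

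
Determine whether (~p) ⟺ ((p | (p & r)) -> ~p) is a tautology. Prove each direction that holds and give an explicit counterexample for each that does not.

Equivalent; both directions hold.

Converse. Assume the antecedent. If r is true, the antecedent forces (r = T, p = F), and ~p holds there. If r is false, the antecedent forces (r = F, p = F), and ~p holds there. Either way ~p holds.

Forward direction. Assume the antecedent. If r is true, the antecedent forces (r = T, p = F), and (p | (p & r)) -> ~p holds there. If r is false, the antecedent forces (r = F, p = F), and (p | (p & r)) -> ~p holds there. Either way (p | (p & r)) -> ~p holds.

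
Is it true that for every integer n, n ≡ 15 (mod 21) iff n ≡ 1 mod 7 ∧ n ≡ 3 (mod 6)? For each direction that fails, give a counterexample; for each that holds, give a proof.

The forward direction fails; the converse holds.

(⟹) This fails: n = 36 gives 36 ≡ 15 (mod 21) but 36 ≡ 0 (mod 6), so the conjunction on the right does not hold.

(⟸) Conversely, if n ≡ 1 (mod 7) and n ≡ 3 (mod 6), then by the Chinese remainder theorem n ≡ 15 (mod 42). Since 15 ≡ 15 (mod 21) and 21 ∣ 42, we get n ≡ 15 (mod 21).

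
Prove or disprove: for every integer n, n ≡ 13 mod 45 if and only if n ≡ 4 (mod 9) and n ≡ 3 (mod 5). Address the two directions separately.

Both implications hold.

(⇐) If n ≡ 4 (mod 9) and n ≡ 3 (mod 5), then by the Chinese remainder theorem n ≡ 13 (mod 45). This is exactly n ≡ 13 (mod 45).

(⇒) Suppose n ≡ 13 (mod 45); write n = 45j + 13. Since 9 ∣ 45, reducing mod 9 gives n ≡ 13 ≡ 4 (mod 9); since 5 ∣ 45, reducing mod 5 gives n ≡ 13 ≡ 3 (mod 5).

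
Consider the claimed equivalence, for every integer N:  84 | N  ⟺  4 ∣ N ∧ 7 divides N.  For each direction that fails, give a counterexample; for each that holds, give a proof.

(⟹) If 84 ∣ N, write N = 84q. Since 84 = 21·4, N = 4·(21q), so 4 ∣ N; and since 84 = 12·7, N = 7·(12q), so 7 ∣ N.

(⟸) This fails: take N = 28. Both 4 ∣ 28 and 7 ∣ 28, yet 28 is not a multiple of 84 (since 28 = 0·84 + 28), so 84 ∤ 28.

Only the forward implication holds.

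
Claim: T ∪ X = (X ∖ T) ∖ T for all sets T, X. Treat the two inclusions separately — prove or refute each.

Forward inclusion. This inclusion fails. Take T = {1}, X = ∅; then 1 ∈ T ∪ X but 1 ∉ (X ∖ T) ∖ T.

Reverse inclusion. Let x ∈ (X ∖ T) ∖ T. Then x ∈ X and x ∉ T, from which x ∈ T ∪ X.

Only the reverse inclusion holds.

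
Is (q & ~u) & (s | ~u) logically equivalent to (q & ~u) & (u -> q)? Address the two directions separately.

Both directions hold.

(→) Assume the antecedent. If q is true, the antecedent forces (q = T, s = F, u = F) or (q = T, s = T, u = F), and (q & ~u) & (u -> q) holds there. If q is false, the antecedent cannot hold. Either way (q & ~u) & (u -> q) holds.

(←) Assume the antecedent. If q is true, the antecedent forces (q = T, s = F, u = F) or (q = T, s = T, u = F), and (q & ~u) & (s | ~u) holds there. If q is false, the antecedent cannot hold. Either way (q & ~u) & (s | ~u) holds.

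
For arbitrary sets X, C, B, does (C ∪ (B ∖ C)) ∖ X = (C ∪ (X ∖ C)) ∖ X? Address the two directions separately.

Only the reverse inclusion holds.

(⟹) This inclusion fails. Take X = ∅, C = ∅, B = {1}; then 1 ∈ (C ∪ (B ∖ C)) ∖ X but 1 ∉ (C ∪ (X ∖ C)) ∖ X.

(⟸) Let x ∈ (C ∪ (X ∖ C)) ∖ X. Then either x ∈ C and x ∉ X, B; or x ∈ C ∩ B and x ∉ X. In each case x ∈ (C ∪ (B ∖ C)) ∖ X, so (C ∪ (X ∖ C)) ∖ X ⊆ (C ∪ (B ∖ C)) ∖ X.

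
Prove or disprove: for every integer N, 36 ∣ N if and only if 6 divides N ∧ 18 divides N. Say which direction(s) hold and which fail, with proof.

[⇒] If 36 ∣ N, write N = 36q. Since 36 = 6·6, N = 6·(6q), so 6 ∣ N; and since 36 = 2·18, N = 18·(2q), so 18 ∣ N.

[⇐] This fails: take N = 18. Both 6 ∣ 18 and 18 ∣ 18, yet 18 is not a multiple of 36 (since 18 = 0·36 + 18), so 36 ∤ 18.

Only the forward direction holds.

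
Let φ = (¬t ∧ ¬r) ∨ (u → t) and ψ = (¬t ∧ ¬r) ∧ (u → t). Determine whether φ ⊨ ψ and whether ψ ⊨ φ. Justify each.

(⇒) fails; (⇐) holds.

(⟹) This fails. Under t = T, u = F, r = F, the left side is true but the right side is false.

(⟸) Assume the antecedent. If t is true, the antecedent cannot hold. If t is false, the antecedent forces (t = F, u = F, r = F), and (¬t ∧ ¬r) ∨ (u → t) holds there. Either way (¬t ∧ ¬r) ∨ (u → t) holds.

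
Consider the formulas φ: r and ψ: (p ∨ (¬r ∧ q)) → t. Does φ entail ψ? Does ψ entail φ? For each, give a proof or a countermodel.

Neither implication holds.

(→) This fails. Under q = F, r = T, t = F, p = T, the left side is true but the right side is false.

(←) This fails. Under q = F, r = F, t = F, p = F, the left side is false but the right side is true.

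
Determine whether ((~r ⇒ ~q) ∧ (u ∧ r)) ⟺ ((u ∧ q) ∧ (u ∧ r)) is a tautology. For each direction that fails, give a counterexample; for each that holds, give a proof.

Forward direction. This fails. Under u = T, q = F, r = T, the left side is true but the right side is false.

Converse. Assume the antecedent. If u is true, the antecedent forces (u = T, q = T, r = T), and (~r ⇒ ~q) ∧ (u ∧ r) holds there. If u is false, the antecedent cannot hold. Either way (~r ⇒ ~q) ∧ (u ∧ r) holds.

Only the converse holds.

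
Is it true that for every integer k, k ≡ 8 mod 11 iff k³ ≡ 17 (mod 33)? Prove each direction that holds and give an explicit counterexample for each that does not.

Not equivalent: only (⇐) holds.

(⟸) The residues r modulo 33 with r³ ≡ 17 (mod 33) are exactly {8}, and each is ≡ 8 (mod 11).

(⟹) This fails: take k = 19. Then 19 ≡ 8 (mod 11), but 19³ = 6859 ≡ 28 (mod 33), not 17.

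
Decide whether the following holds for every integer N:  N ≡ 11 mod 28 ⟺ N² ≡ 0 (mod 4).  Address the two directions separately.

Both directions fail.

(⟹) This fails: take N = 11. Then 11 ≡ 11 (mod 28), but 11² = 121 ≡ 1 (mod 4), not 0.

(⟸) This fails: take N = 0. Then 0² = 0 ≡ 0 (mod 4), yet 0 ≡ 0 (mod 28), not 11.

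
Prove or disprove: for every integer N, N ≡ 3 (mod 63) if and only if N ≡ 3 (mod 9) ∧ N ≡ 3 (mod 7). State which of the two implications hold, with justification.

[⇒] Suppose N ≡ 3 (mod 63); write N = 63j + 3. Since 9 ∣ 63, reducing mod 9 gives N ≡ 3 (mod 9); since 7 ∣ 63, reducing mod 7 gives N ≡ 3 (mod 7).

[⇐] Conversely, if N ≡ 3 (mod 9) and N ≡ 3 (mod 7), then by the Chinese remainder theorem N ≡ 3 (mod 63). This is exactly N ≡ 3 (mod 63).

Both implications hold.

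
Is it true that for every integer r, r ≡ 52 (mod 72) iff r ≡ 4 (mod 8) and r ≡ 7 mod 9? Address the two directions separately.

Converse. If r ≡ 4 (mod 8) and r ≡ 7 (mod 9), then by the Chinese remainder theorem r ≡ 52 (mod 72). This is exactly r ≡ 52 (mod 72).

Forward direction. Suppose r ≡ 52 (mod 72); write r = 72j + 52. Since 8 ∣ 72, reducing mod 8 gives r ≡ 52 ≡ 4 (mod 8); since 9 ∣ 72, reducing mod 9 gives r ≡ 52 ≡ 7 (mod 9).

Both implications hold.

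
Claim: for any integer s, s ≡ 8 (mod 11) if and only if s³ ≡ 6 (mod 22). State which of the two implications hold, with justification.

[⇒] This fails: take s = 19. Then 19 ≡ 8 (mod 11), but 19³ = 6859 ≡ 17 (mod 22), not 6.

[⇐] Conversely, the residues r modulo 22 with r³ ≡ 6 (mod 22) are exactly {8}, and each is ≡ 8 (mod 11).

Not equivalent: only (⇐) holds.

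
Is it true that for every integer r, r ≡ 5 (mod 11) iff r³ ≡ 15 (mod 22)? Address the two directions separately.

The forward direction fails; the converse holds.

(⟸) The residues r modulo 22 with r³ ≡ 15 (mod 22) are exactly {5}, and each is ≡ 5 (mod 11).

(⟹) This fails: take r = 16. Then 16 ≡ 5 (mod 11), but 16³ = 4096 ≡ 4 (mod 22), not 15.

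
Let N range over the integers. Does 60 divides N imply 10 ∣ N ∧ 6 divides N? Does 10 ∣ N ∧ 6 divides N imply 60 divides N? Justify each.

Only the forward direction holds.

[⇒] If 60 ∣ N, write N = 60q. Since 60 = 6·10, N = 10·(6q), so 10 ∣ N; and since 60 = 10·6, N = 6·(10q), so 6 ∣ N.

[⇐] This fails: take N = 30. Both 10 ∣ 30 and 6 ∣ 30, yet 30 is not a multiple of 60 (since 30 = 0·60 + 30), so 60 ∤ 30.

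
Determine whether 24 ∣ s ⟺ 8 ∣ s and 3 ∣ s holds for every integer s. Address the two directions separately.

(⇐) Suppose 8 ∣ s and 3 ∣ s. Any common multiple of 8 and 3 is a multiple of their lcm; here gcd(8, 3) = 1, so lcm(8, 3) = 8·3 = 24, so 24 ∣ s.

(⇒) If 24 ∣ s, write s = 24q. Since 24 = 3·8, s = 8·(3q), so 8 ∣ s; and since 24 = 8·3, s = 3·(8q), so 3 ∣ s.

Equivalent; both directions hold.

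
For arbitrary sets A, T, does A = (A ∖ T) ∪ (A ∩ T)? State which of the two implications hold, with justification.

The two sets are equal.

(⟹) Let x ∈ A. Then either x ∈ A and x ∉ T; or x ∈ A ∩ T. In each case x ∈ (A ∖ T) ∪ (A ∩ T), so A ⊆ (A ∖ T) ∪ (A ∩ T).

(⟸) Let x ∈ (A ∖ T) ∪ (A ∩ T). Then either x ∈ A and x ∉ T; or x ∈ A ∩ T. In each case x ∈ A, so (A ∖ T) ∪ (A ∩ T) ⊆ A.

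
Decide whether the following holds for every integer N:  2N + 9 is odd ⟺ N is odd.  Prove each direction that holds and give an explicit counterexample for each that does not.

Forward direction. This fails: take N = 6. Then 2N + 9 = 21, which is odd, yet N = 6 is even, not odd.

Converse. Suppose N is odd. Since 2 is even, 2N is even for every N, so 2N + 9 has the same parity as 9, which is odd. Hence 2N + 9 is odd.

Only the converse holds.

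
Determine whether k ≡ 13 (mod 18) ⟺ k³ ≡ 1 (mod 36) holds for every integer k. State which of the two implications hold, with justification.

(→) This fails: take k = 31. Then 31 ≡ 13 (mod 18), but 31³ = 29791 ≡ 19 (mod 36), not 1.

(←) This fails: take k = 1. Then 1³ = 1 ≡ 1 (mod 36), yet 1 ≡ 1 (mod 18), not 13.

Both directions fail.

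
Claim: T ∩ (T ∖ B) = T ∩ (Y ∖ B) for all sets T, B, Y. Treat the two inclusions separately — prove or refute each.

The sets are not equal: only the reverse inclusion holds.

Reverse inclusion. Let x ∈ T ∩ (Y ∖ B). Then x ∈ T ∩ Y and x ∉ B, from which x ∈ T ∩ (T ∖ B).

Forward inclusion. This inclusion fails. Take T = {1}, B = ∅, Y = ∅; then 1 ∈ T ∩ (T ∖ B) but 1 ∉ T ∩ (Y ∖ B).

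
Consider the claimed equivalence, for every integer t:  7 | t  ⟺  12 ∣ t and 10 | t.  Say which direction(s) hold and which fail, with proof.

Both directions fail.

(⇒) This fails: take t = 7. Certainly 7 ∣ 7, but 12 ∤ 7.

(⇐) This fails: take t = 60. Both 12 ∣ 60 and 10 ∣ 60, yet 60 is not a multiple of 7 (since 60 = 8·7 + 4), so 7 ∤ 60.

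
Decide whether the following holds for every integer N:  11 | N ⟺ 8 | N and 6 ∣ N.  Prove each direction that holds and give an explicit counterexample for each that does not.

Forward direction. This fails: take N = 11. Certainly 11 ∣ 11, but 8 ∤ 11.

Converse. This fails: take N = 24. Both 8 ∣ 24 and 6 ∣ 24, yet 24 is not a multiple of 11 (since 24 = 2·11 + 2), so 11 ∤ 24.

Neither direction holds.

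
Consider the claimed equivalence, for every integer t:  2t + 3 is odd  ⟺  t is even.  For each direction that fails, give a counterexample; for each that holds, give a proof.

Only the converse holds.

(⟹) This fails: take t = 1. Then 2t + 3 = 5, which is odd, yet t = 1 is odd, not even.

(⟸) Suppose t is even. Since 2 is even, 2t is even for every t, so 2t + 3 has the same parity as 3, which is odd. Hence 2t + 3 is odd.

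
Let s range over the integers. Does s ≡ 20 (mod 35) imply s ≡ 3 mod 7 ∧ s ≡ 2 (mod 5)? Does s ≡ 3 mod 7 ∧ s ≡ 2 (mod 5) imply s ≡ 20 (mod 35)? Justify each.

Forward direction. This fails: s = 20 gives 20 ≡ 20 (mod 35) but 20 ≡ 6 (mod 7), so the conjunction on the right does not hold.

Converse. This fails: s = 17 satisfies both congruences on the right (17 ≡ 3 mod 7 and 17 ≡ 2 mod 5) yet 17 ≡ 17 (mod 35), not 20.

Neither implication holds.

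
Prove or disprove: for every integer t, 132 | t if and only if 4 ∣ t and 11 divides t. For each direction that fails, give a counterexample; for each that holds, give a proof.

Not equivalent: only (⇒) holds.

Forward direction. If 132 ∣ t, write t = 132q. Since 132 = 33·4, t = 4·(33q), so 4 ∣ t; and since 132 = 12·11, t = 11·(12q), so 11 ∣ t.

Converse. This fails: take t = 44. Both 4 ∣ 44 and 11 ∣ 44, yet 44 is not a multiple of 132 (since 44 = 0·132 + 44), so 132 ∤ 44.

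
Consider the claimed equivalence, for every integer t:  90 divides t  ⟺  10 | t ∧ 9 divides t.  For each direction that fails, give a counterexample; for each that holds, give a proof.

Converse. Suppose 10 ∣ t and 9 ∣ t. Any common multiple of 10 and 9 is a multiple of their lcm; here gcd(10, 9) = 1, so lcm(10, 9) = 10·9 = 90, so 90 ∣ t.

Forward direction. If 90 ∣ t, write t = 90q. Since 90 = 9·10, t = 10·(9q), so 10 ∣ t; and since 90 = 10·9, t = 9·(10q), so 9 ∣ t.

Equivalent; both directions hold.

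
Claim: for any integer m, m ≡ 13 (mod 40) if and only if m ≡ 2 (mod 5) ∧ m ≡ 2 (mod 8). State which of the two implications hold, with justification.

[⇒] This fails: m = 13 gives 13 ≡ 13 (mod 40) but 13 ≡ 3 (mod 5), so the conjunction on the right does not hold.

[⇐] This fails: m = 2 satisfies both congruences on the right (2 ≡ 2 mod 5 and 2 ≡ 2 mod 8) yet 2 ≡ 2 (mod 40), not 13.

Neither direction holds.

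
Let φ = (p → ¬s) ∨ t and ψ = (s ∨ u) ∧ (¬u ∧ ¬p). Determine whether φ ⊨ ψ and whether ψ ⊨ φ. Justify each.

Only the reverse direction holds.

(⟸) Assume the antecedent. If u is true, the antecedent cannot hold. If u is false, the antecedent forces (u = F, p = F, s = T, t = F) or (u = F, p = F, s = T, t = T), and (p → ¬s) ∨ t holds there. Either way (p → ¬s) ∨ t holds.

(⟹) This fails. Under u = F, p = F, s = F, t = F, the left side is true but the right side is false.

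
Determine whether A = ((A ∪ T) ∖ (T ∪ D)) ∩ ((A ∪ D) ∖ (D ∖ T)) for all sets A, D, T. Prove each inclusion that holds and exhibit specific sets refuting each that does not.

Forward inclusion. This inclusion fails. Take A = {1}, D = {1}, T = ∅; then 1 ∈ A but 1 ∉ ((A ∪ T) ∖ (T ∪ D)) ∩ ((A ∪ D) ∖ (D ∖ T)).

Reverse inclusion. Let x ∈ ((A ∪ T) ∖ (T ∪ D)) ∩ ((A ∪ D) ∖ (D ∖ T)). Then x ∈ A and x ∉ D, T, from which x ∈ A.

Only the reverse inclusion holds.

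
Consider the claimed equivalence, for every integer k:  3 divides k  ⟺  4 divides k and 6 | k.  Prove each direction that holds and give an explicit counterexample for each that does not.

Only the reverse direction holds.

Forward direction. This fails: take k = 3. Certainly 3 ∣ 3, but 4 ∤ 3.

Converse. Suppose 4 ∣ k and 6 ∣ k. Any common multiple of 4 and 6 is a multiple of their lcm; here lcm(4, 6) = 4·6/gcd(4, 6) = 24/2 = 12, so 12 ∣ k. Since 3 ∣ 12, it follows that 3 ∣ k.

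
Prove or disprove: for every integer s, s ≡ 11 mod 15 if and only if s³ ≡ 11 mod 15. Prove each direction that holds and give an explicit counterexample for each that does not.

Forward direction. Suppose s ≡ 11 mod 15. Write s = 15j + 11. Then (15j + 11)³ = 3375j³ + 7425j² + 5445j + 1331 = 15(225j³ + 495j² + 363j + 88) + 11, so s³ ≡ 11 (mod 15).

Converse. Suppose s³ ≡ 11 (mod 15). The only residue r in {0, …, 14} with r³ ≡ 11 (mod 15) is r = 11, so s ≡ 11 (mod 15).

Equivalent; both directions hold.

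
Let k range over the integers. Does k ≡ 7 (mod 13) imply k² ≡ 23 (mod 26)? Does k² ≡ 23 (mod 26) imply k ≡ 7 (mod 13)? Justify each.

Neither implication holds.

(⇒) This fails: take k = 20. Then 20 ≡ 7 (mod 13), but 20² = 400 ≡ 10 (mod 26), not 23.

(⇐) This fails: take k = 19. Then 19² = 361 ≡ 23 (mod 26), yet 19 ≡ 6 (mod 13), not 7.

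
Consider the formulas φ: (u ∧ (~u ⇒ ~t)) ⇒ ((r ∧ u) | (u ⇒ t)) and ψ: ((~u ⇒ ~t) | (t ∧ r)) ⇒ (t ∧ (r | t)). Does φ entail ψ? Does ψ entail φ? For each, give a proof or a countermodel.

Not equivalent: only (⇐) holds.

(⟸) Assume the antecedent. If r is true, the consequent reduces to true regardless of the other variables. If r is false, the antecedent forces (r = F, u = F, t = T) or (r = F, u = T, t = T), and the consequent holds there. Either way the consequent holds.

(⟹) This fails. Under r = F, u = F, t = F, the left side is true but the right side is false.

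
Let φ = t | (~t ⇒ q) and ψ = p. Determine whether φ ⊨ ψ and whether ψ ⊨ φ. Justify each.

(⇒) fails and (⇐) fails.

Forward direction. This fails. Under q = T, t = F, p = F, the left side is true but the right side is false.

Converse. This fails. Under q = F, t = F, p = T, the left side is false but the right side is true.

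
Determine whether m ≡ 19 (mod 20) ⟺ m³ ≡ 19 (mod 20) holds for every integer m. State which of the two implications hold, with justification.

Equivalent; both directions hold.

(→) Suppose m ≡ 19 (mod 20). Write m = 20j + 19. Then (20j + 19)³ = 8000j³ + 22800j² + 21660j + 6859 = 20(400j³ + 1140j² + 1083j + 342) + 19, so m³ ≡ 19 (mod 20).

(←) Conversely, suppose m³ ≡ 19 (mod 20). The only residue r in {0, …, 19} with r³ ≡ 19 (mod 20) is r = 19, so m ≡ 19 (mod 20).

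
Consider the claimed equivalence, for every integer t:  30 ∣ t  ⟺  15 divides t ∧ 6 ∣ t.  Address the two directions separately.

Both directions hold.

(←) Suppose 15 ∣ t and 6 ∣ t. Any common multiple of 15 and 6 is a multiple of their lcm; here lcm(15, 6) = 15·6/gcd(15, 6) = 90/3 = 30, so 30 ∣ t.

(→) If 30 ∣ t, write t = 30q. Since 30 = 2·15, t = 15·(2q), so 15 ∣ t; and since 30 = 5·6, t = 6·(5q), so 6 ∣ t.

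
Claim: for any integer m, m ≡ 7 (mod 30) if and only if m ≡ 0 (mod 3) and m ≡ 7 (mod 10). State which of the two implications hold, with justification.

Neither direction holds.

(→) This fails: m = 7 gives 7 ≡ 7 (mod 30) but 7 ≡ 1 (mod 3), so the conjunction on the right does not hold.

(←) This fails: m = 27 satisfies both congruences on the right (27 ≡ 0 mod 3 and 27 ≡ 7 mod 10) yet 27 ≡ 27 (mod 30), not 7.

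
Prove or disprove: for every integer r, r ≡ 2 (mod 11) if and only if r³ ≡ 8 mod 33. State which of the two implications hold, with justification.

Forward direction. This fails: take r = 13. Then 13 ≡ 2 (mod 11), but 13³ = 2197 ≡ 19 (mod 33), not 8.

Converse. The residues r modulo 33 with r³ ≡ 8 (mod 33) are exactly {2}, and each is ≡ 2 (mod 11).

Only the converse holds.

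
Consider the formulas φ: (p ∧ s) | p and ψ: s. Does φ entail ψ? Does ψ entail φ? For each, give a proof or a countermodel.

Neither direction holds.

(⟹) This fails. Under p = T, s = F, the left side is true but the right side is false.

(⟸) This fails. Under p = F, s = T, the left side is false but the right side is true.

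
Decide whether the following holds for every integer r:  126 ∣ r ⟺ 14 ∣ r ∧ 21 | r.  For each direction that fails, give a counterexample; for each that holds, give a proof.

(⇒) If 126 ∣ r, write r = 126q. Since 126 = 9·14, r = 14·(9q), so 14 ∣ r; and since 126 = 6·21, r = 21·(6q), so 21 ∣ r.

(⇐) This fails: take r = 42. Both 14 ∣ 42 and 21 ∣ 42, yet 42 is not a multiple of 126 (since 42 = 0·126 + 42), so 126 ∤ 42.

(⇒) holds; (⇐) fails.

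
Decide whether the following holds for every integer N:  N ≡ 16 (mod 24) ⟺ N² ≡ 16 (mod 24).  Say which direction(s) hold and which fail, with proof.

Forward direction. Suppose N ≡ 16 (mod 24). Write N = 24j + 16. Then (24j + 16)² = 576j² + 768j + 256 = 24(24j² + 32j + 10) + 16, so N² ≡ 16 (mod 24).

Converse. This fails: take N = 4. Then 4² = 16 ≡ 16 (mod 24), yet 4 ≡ 4 (mod 24), not 16.

Only the forward direction holds.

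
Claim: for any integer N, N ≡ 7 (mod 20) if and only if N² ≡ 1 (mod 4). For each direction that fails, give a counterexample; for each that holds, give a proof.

The forward direction holds; the converse fails.

(←) This fails: take N = 1. Then 1² = 1 ≡ 1 (mod 4), yet 1 ≡ 1 (mod 20), not 7.

(→) Suppose N ≡ 7 (mod 20). Then N² ≡ 7² = 49 (mod 20), and since 4 ∣ 20, also N² ≡ 1 (mod 4).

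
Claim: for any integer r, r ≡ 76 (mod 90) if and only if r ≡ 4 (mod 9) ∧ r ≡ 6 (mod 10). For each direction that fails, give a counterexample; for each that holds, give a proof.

(⇒) Suppose r ≡ 76 (mod 90); write r = 90j + 76. Since 9 ∣ 90, reducing mod 9 gives r ≡ 76 ≡ 4 (mod 9); since 10 ∣ 90, reducing mod 10 gives r ≡ 76 ≡ 6 (mod 10).

(⇐) Conversely, if r ≡ 4 (mod 9) and r ≡ 6 (mod 10), then by the Chinese remainder theorem r ≡ 76 (mod 90). This is exactly r ≡ 76 (mod 90).

Both directions hold; the statement is true.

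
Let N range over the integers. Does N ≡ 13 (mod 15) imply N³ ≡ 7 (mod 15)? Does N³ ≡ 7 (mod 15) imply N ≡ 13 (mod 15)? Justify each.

(⟹) Suppose N ≡ 13 (mod 15). Write N = 15j + 13. Then (15j + 13)³ = 3375j³ + 8775j² + 7605j + 2197 = 15(225j³ + 585j² + 507j + 146) + 7, so N³ ≡ 7 (mod 15).

(⟸) Conversely, suppose N³ ≡ 7 (mod 15). The only residue r in {0, …, 14} with r³ ≡ 7 (mod 15) is r = 13, so N ≡ 13 (mod 15).

Equivalent; both directions hold.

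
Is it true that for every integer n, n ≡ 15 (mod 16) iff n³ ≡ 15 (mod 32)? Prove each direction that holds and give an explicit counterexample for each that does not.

The forward direction fails; the converse holds.

[⇒] This fails: take n = 31. Then 31 ≡ 15 (mod 16), but 31³ = 29791 ≡ 31 (mod 32), not 15.

[⇐] Conversely, the residues r modulo 32 with r³ ≡ 15 (mod 32) are exactly {15}, and each is ≡ 15 (mod 16).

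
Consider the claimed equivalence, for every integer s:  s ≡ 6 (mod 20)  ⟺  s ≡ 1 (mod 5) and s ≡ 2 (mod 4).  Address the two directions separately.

Both directions hold; the statement is true.

Forward direction. Suppose s ≡ 6 (mod 20); write s = 20j + 6. Since 5 ∣ 20, reducing mod 5 gives s ≡ 6 ≡ 1 (mod 5); since 4 ∣ 20, reducing mod 4 gives s ≡ 6 ≡ 2 (mod 4).

Converse. If s ≡ 1 (mod 5) and s ≡ 2 (mod 4), then by the Chinese remainder theorem s ≡ 6 (mod 20). This is exactly s ≡ 6 (mod 20).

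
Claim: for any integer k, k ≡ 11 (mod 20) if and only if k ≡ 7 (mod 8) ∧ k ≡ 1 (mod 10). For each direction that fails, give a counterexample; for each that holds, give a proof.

Only the converse holds.

(⇒) This fails: k = 11 gives 11 ≡ 11 (mod 20) but 11 ≡ 3 (mod 8), so the conjunction on the right does not hold.

(⇐) Conversely, if k ≡ 7 (mod 8) and k ≡ 1 (mod 10), then by the Chinese remainder theorem k ≡ 31 (mod 40). Since 31 ≡ 11 (mod 20) and 20 ∣ 40, we get k ≡ 11 (mod 20).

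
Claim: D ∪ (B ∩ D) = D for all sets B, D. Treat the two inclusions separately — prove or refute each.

Both inclusions hold.

(⟹) Let x ∈ D ∪ (B ∩ D). Then either x ∈ D and x ∉ B; or x ∈ B ∩ D. In each case x ∈ D, so D ∪ (B ∩ D) ⊆ D.

(⟸) Let x ∈ D. Then either x ∈ D and x ∉ B; or x ∈ B ∩ D. In each case x ∈ D ∪ (B ∩ D), so D ⊆ D ∪ (B ∩ D).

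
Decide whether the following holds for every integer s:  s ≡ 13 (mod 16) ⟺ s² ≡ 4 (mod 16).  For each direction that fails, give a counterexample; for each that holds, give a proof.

Neither implication holds.

[⇒] This fails: take s = 13. Then 13 ≡ 13 (mod 16), but 13² = 169 ≡ 9 (mod 16), not 4.

[⇐] This fails: take s = 2. Then 2² = 4 ≡ 4 (mod 16), yet 2 ≡ 2 (mod 16), not 13.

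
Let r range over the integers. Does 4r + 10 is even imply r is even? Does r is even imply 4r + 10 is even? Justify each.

(→) This fails: take r = 3. Then 4r + 10 = 22, which is even, yet r = 3 is odd, not even.

(←) Suppose r is even. Since 4 is even, 4r is even for every r, so 4r + 10 has the same parity as 10, which is even. Hence 4r + 10 is even.

Not equivalent: only (⇐) holds.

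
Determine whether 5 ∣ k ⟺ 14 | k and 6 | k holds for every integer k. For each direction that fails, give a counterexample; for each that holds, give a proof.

Neither direction holds.

(→) This fails: take k = 5. Certainly 5 ∣ 5, but 14 ∤ 5.

(←) This fails: take k = 42. Both 14 ∣ 42 and 6 ∣ 42, yet 42 is not a multiple of 5 (since 42 = 8·5 + 2), so 5 ∤ 42.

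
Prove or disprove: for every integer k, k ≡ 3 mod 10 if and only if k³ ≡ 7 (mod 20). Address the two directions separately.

(⇒) This fails: take k = 13. Then 13 ≡ 3 (mod 10), but 13³ = 2197 ≡ 17 (mod 20), not 7.

(⇐) Conversely, the residues r modulo 20 with r³ ≡ 7 (mod 20) are exactly {3}, and each is ≡ 3 (mod 10).

(⇒) fails; (⇐) holds.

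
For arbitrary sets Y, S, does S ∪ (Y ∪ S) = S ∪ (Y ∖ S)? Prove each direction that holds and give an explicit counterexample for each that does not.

The two sets are equal.

(⊆) Let x ∈ S ∪ (Y ∪ S). Then either x ∈ Y and x ∉ S; or x ∈ S and x ∉ Y; or x ∈ Y ∩ S. In each case x ∈ S ∪ (Y ∖ S), so S ∪ (Y ∪ S) ⊆ S ∪ (Y ∖ S).

(⊇) Let x ∈ S ∪ (Y ∖ S). Then either x ∈ Y and x ∉ S; or x ∈ S and x ∉ Y; or x ∈ Y ∩ S. In each case x ∈ S ∪ (Y ∪ S), so S ∪ (Y ∖ S) ⊆ S ∪ (Y ∪ S).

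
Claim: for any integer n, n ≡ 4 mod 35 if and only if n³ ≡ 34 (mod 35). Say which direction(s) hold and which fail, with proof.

(⟹) This fails: take n = 4. Then 4 ≡ 4 (mod 35), but 4³ = 64 ≡ 29 (mod 35), not 34.

(⟸) This fails: take n = 19. Then 19³ = 6859 ≡ 34 (mod 35), yet 19 ≡ 19 (mod 35), not 4.

Both directions fail.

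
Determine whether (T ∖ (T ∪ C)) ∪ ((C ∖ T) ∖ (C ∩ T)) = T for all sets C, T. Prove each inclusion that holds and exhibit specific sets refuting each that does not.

Neither inclusion holds.

(⊆) This inclusion fails. Take C = {1}, T = ∅; then 1 ∈ (T ∖ (T ∪ C)) ∪ ((C ∖ T) ∖ (C ∩ T)) but 1 ∉ T.

(⊇) This inclusion fails. Take C = ∅, T = {1}; then 1 ∈ T but 1 ∉ (T ∖ (T ∪ C)) ∪ ((C ∖ T) ∖ (C ∩ T)).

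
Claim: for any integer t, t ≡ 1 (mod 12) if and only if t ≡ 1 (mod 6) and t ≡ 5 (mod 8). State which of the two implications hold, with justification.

(→) This fails: t = 1 gives 1 ≡ 1 (mod 12) but 1 ≡ 1 (mod 8), so the conjunction on the right does not hold.

(←) Conversely, if t ≡ 1 (mod 6) and t ≡ 5 (mod 8), then by the Chinese remainder theorem t ≡ 13 (mod 24). Since 13 ≡ 1 (mod 12) and 12 ∣ 24, we get t ≡ 1 (mod 12).

Only the converse holds.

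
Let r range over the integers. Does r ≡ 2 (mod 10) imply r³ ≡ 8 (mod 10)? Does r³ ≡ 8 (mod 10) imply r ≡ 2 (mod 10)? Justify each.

(→) Suppose r ≡ 2 (mod 10). Write r = 10j + 2. Then (10j + 2)³ = 1000j³ + 600j² + 120j + 8 = 10(100j³ + 60j² + 12j) + 8, so r³ ≡ 8 (mod 10).

(←) Conversely, suppose r³ ≡ 8 (mod 10). The only residue r in {0, …, 9} with r³ ≡ 8 (mod 10) is r = 2, so r ≡ 2 (mod 10).

Both directions hold.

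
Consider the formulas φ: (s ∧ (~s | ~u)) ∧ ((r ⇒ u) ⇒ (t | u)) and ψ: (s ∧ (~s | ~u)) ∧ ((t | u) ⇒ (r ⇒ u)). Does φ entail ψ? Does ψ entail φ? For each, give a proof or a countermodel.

Forward direction. This fails. Under t = T, u = F, r = T, s = T, the left side is true but the right side is false.

Converse. This fails. Under t = F, u = F, r = F, s = T, the left side is false but the right side is true.

Neither implication holds.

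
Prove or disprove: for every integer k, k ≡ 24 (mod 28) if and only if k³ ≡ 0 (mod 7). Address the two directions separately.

Forward direction. This fails: take k = 24. Then 24 ≡ 24 (mod 28), but 24³ = 13824 ≡ 6 (mod 7), not 0.

Converse. This fails: take k = 0. Then 0³ = 0 ≡ 0 (mod 7), yet 0 ≡ 0 (mod 28), not 24.

Neither implication holds.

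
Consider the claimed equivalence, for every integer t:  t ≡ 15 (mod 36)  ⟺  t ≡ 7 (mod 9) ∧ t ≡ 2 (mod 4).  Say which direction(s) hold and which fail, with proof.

(→) This fails: t = 15 gives 15 ≡ 15 (mod 36) but 15 ≡ 6 (mod 9), so the conjunction on the right does not hold.

(←) This fails: t = 34 satisfies both congruences on the right (34 ≡ 7 mod 9 and 34 ≡ 2 mod 4) yet 34 ≡ 34 (mod 36), not 15.

Both directions fail.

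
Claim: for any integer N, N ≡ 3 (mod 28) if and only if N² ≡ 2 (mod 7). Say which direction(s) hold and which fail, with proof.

(→) Suppose N ≡ 3 (mod 28). Then N² ≡ 3² = 9 (mod 28), and since 7 ∣ 28, also N² ≡ 2 (mod 7).

(←) This fails: take N = 4. Then 4² = 16 ≡ 2 (mod 7), yet 4 ≡ 4 (mod 28), not 3.

Not equivalent: only (⇒) holds.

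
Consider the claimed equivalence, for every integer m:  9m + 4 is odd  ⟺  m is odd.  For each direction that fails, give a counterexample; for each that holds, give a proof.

Both directions hold.

[⇐] Suppose m is odd; write m = 2j + 1. Then 9m + 4 = 9·(2j + 1) + 4 = 2·9j + 13, which is odd.

[⇒] Suppose 9m + 4 is odd. Since 9 is odd, 9m and m have the same parity, so 9m + 4 ≡ m + 4 (mod 2). As 4 is even, 9m + 4 is odd exactly when m is odd. Thus m is odd.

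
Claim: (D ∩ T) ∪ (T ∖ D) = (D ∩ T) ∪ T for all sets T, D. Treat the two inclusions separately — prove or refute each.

(⊆) Let x ∈ (D ∩ T) ∪ (T ∖ D). Then either x ∈ T and x ∉ D; or x ∈ T ∩ D. In each case x ∈ (D ∩ T) ∪ T, so (D ∩ T) ∪ (T ∖ D) ⊆ (D ∩ T) ∪ T.

(⊇) Let x ∈ (D ∩ T) ∪ T. Then either x ∈ T and x ∉ D; or x ∈ T ∩ D. In each case x ∈ (D ∩ T) ∪ (T ∖ D), so (D ∩ T) ∪ T ⊆ (D ∩ T) ∪ (T ∖ D).

The two sets are equal.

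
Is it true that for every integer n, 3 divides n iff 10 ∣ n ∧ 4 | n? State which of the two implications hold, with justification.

Neither direction holds.

(⟹) This fails: take n = 3. Certainly 3 ∣ 3, but 10 ∤ 3.

(⟸) This fails: take n = 20. Both 10 ∣ 20 and 4 ∣ 20, yet 20 is not a multiple of 3 (since 20 = 6·3 + 2), so 3 ∤ 20.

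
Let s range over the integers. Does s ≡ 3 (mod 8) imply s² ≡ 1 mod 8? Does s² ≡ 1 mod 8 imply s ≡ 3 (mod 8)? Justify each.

(→) Suppose s ≡ 3 (mod 8). Write s = 8j + 3. Then (8j + 3)² = 64j² + 48j + 9 = 8(8j² + 6j + 1) + 1, so s² ≡ 1 (mod 8).

(←) This fails: take s = 1. Then 1² = 1 ≡ 1 (mod 8), yet 1 ≡ 1 (mod 8), not 3.

(⇒) holds; (⇐) fails.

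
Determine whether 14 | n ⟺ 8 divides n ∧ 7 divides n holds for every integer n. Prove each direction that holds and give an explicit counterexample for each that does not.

The forward direction fails; the converse holds.

(→) This fails: take n = 14. Certainly 14 ∣ 14, but 8 ∤ 14.

(←) Suppose 8 ∣ n and 7 ∣ n. Any common multiple of 8 and 7 is a multiple of their lcm; here gcd(8, 7) = 1, so lcm(8, 7) = 8·7 = 56, so 56 ∣ n. Since 14 ∣ 56, it follows that 14 ∣ n.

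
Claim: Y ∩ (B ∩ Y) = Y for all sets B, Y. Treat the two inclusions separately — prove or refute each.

Forward inclusion. Let x ∈ Y ∩ (B ∩ Y). Then x ∈ B ∩ Y, from which x ∈ Y.

Reverse inclusion. This inclusion fails. Take B = ∅, Y = {1}; then 1 ∈ Y but 1 ∉ Y ∩ (B ∩ Y).

(⊆) holds; (⊇) fails.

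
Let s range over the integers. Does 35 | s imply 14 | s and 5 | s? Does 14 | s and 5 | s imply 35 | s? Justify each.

Only the converse holds.

(⟹) This fails: take s = 35. Certainly 35 ∣ 35, but 14 ∤ 35.

(⟸) Suppose 14 ∣ s and 5 ∣ s. Any common multiple of 14 and 5 is a multiple of their lcm; here gcd(14, 5) = 1, so lcm(14, 5) = 14·5 = 70, so 70 ∣ s. Since 35 ∣ 70, it follows that 35 ∣ s.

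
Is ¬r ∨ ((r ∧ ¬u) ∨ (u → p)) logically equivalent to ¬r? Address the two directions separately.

Forward direction. This fails. Under p = F, r = T, u = F, the left side is true but the right side is false.

Converse. Assume the antecedent. If p is true, ¬r ∨ ((r ∧ ¬u) ∨ (u → p)) reduces to true regardless of the other variables. If p is false, the antecedent forces (p = F, r = F, u = F) or (p = F, r = F, u = T), and ¬r ∨ ((r ∧ ¬u) ∨ (u → p)) holds there. Either way ¬r ∨ ((r ∧ ¬u) ∨ (u → p)) holds.

(⇒) fails; (⇐) holds.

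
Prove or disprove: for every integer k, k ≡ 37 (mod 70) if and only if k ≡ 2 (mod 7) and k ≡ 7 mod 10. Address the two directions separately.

Equivalent; both directions hold.

(⟸) If k ≡ 2 (mod 7) and k ≡ 7 (mod 10), then by the Chinese remainder theorem k ≡ 37 (mod 70). This is exactly k ≡ 37 (mod 70).

(⟹) Suppose k ≡ 37 (mod 70); write k = 70j + 37. Since 7 ∣ 70, reducing mod 7 gives k ≡ 37 ≡ 2 (mod 7); since 10 ∣ 70, reducing mod 10 gives k ≡ 37 ≡ 7 (mod 10).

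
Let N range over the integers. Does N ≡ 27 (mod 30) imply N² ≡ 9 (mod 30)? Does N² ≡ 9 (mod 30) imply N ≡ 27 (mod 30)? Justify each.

(⇒) holds; (⇐) fails.

[⇒] Suppose N ≡ 27 (mod 30). Write N = 30j + 27. Then (30j + 27)² = 900j² + 1620j + 729 = 30(30j² + 54j + 24) + 9, so N² ≡ 9 (mod 30).

[⇐] This fails: take N = 3. Then 3² = 9 ≡ 9 (mod 30), yet 3 ≡ 3 (mod 30), not 27.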